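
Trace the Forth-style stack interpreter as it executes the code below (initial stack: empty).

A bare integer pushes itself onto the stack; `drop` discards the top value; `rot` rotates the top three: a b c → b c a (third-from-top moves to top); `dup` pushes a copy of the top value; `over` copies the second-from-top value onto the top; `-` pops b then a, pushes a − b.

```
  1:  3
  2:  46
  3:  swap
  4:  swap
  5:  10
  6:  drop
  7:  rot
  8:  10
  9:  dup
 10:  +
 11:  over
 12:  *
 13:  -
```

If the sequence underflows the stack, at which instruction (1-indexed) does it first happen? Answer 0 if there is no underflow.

3    -> 3
46   -> 3 46
swap -> 46 3
swap -> 3 46
10   -> 3 46 10
drop -> 3 46
rot  — needs 3 operands, stack has 2 → underflow

7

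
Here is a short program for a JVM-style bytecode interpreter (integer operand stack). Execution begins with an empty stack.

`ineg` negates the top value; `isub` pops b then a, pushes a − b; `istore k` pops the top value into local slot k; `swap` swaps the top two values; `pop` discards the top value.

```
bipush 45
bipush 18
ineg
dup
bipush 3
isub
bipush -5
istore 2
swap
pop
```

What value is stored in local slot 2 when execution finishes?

bipush 45 → [45]
bipush 18 → [45, 18]
ineg      → [45, -18]
dup       → [45, -18, -18]
bipush 3  → [45, -18, -18, 3]
isub      → [45, -18, -21]
bipush -5 → [45, -18, -21, -5]
istore 2  → [45, -18, -21]
swap      → [45, -21, -18]
pop       → [45, -21]

-5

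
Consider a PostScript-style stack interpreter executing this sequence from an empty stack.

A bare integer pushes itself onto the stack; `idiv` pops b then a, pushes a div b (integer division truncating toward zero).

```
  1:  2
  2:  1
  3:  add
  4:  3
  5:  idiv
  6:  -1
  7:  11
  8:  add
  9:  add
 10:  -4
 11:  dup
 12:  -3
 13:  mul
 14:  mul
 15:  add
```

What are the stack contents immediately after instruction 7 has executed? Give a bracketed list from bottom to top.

[1, -1, 11]

2     [2]
1     [2, 1]
add   [3]
3     [3, 3]
idiv  [1]
-1    [1, -1]
11    [1, -1, 11]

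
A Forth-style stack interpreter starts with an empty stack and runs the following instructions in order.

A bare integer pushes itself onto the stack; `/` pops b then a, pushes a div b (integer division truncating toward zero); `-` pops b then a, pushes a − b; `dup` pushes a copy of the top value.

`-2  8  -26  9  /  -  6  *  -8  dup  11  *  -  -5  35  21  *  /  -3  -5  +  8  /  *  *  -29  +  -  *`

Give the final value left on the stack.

-178

-2  : [-2]
8   : [-2, 8]
-26 : [-2, 8, -26]
9   : [-2, 8, -26, 9]
/   : [-2, 8, -2]
-   : [-2, 10]
6   : [-2, 10, 6]
*   : [-2, 60]
-8  : [-2, 60, -8]
dup : [-2, 60, -8, -8]
11  : [-2, 60, -8, -8, 11]
*   : [-2, 60, -8, -88]
-   : [-2, 60, 80]
-5  : [-2, 60, 80, -5]
35  : [-2, 60, 80, -5, 35]
21  : [-2, 60, 80, -5, 35, 21]
*   : [-2, 60, 80, -5, 735]
/   : [-2, 60, 80, 0]
-3  : [-2, 60, 80, 0, -3]
-5  : [-2, 60, 80, 0, -3, -5]
+   : [-2, 60, 80, 0, -8]
8   : [-2, 60, 80, 0, -8, 8]
/   : [-2, 60, 80, 0, -1]
*   : [-2, 60, 80, 0]
*   : [-2, 60, 0]
-29 : [-2, 60, 0, -29]
+   : [-2, 60, -29]
-   : [-2, 89]
*   : [-178]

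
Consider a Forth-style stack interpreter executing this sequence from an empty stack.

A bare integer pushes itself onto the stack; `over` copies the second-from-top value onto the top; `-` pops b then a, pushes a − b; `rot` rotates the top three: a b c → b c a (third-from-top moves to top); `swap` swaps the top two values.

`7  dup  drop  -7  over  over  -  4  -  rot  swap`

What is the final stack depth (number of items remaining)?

3

7    → [7]
dup  → [7, 7]
drop → [7]
-7   → [7, -7]
over → [7, -7, 7]
over → [7, -7, 7, -7]
-    → [7, -7, 14]
4    → [7, -7, 14, 4]
-    → [7, -7, 10]
rot  → [-7, 10, 7]
swap → [-7, 7, 10]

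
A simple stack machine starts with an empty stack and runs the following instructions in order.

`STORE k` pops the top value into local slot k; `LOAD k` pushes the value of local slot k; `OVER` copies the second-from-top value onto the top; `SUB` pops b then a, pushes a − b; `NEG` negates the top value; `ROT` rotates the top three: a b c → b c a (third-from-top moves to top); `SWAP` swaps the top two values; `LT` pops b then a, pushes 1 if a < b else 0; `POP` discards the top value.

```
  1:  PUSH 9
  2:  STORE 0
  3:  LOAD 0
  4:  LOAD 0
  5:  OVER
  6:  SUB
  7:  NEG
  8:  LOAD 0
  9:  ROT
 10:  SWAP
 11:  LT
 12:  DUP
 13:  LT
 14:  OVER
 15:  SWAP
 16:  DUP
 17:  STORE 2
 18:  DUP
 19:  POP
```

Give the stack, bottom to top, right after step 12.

[0, 0, 0]

PUSH 9  → [9]
STORE 0 → []
LOAD 0  → [9]
LOAD 0  → [9, 9]
OVER    → [9, 9, 9]
SUB     → [9, 0]
NEG     → [9, 0]
LOAD 0  → [9, 0, 9]
ROT     → [0, 9, 9]
SWAP    → [0, 9, 9]
LT      → [0, 0]
DUP     → [0, 0, 0]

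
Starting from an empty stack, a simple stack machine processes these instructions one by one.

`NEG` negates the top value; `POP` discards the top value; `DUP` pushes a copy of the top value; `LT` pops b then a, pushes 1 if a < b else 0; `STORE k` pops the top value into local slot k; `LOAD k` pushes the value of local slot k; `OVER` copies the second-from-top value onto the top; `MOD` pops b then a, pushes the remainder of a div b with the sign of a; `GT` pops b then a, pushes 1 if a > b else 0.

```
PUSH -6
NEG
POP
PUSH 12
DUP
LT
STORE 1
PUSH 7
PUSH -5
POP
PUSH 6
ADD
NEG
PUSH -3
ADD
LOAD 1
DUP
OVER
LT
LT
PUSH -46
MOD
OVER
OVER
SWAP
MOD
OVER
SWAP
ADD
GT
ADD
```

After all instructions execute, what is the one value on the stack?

-16

PUSH -6  : [-6]
NEG      : [6]
POP      : []
PUSH 12  : [12]
DUP      : [12, 12]
LT       : [0]
STORE 1  : []
PUSH 7   : [7]
PUSH -5  : [7, -5]
POP      : [7]
PUSH 6   : [7, 6]
ADD      : [13]
NEG      : [-13]
PUSH -3  : [-13, -3]
ADD      : [-16]
LOAD 1   : [-16, 0]
DUP      : [-16, 0, 0]
OVER     : [-16, 0, 0, 0]
LT       : [-16, 0, 0]
LT       : [-16, 0]
PUSH -46 : [-16, 0, -46]
MOD      : [-16, 0]
OVER     : [-16, 0, -16]
OVER     : [-16, 0, -16, 0]
SWAP     : [-16, 0, 0, -16]
MOD      : [-16, 0, 0]
OVER     : [-16, 0, 0, 0]
SWAP     : [-16, 0, 0, 0]
ADD      : [-16, 0, 0]
GT       : [-16, 0]
ADD      : [-16]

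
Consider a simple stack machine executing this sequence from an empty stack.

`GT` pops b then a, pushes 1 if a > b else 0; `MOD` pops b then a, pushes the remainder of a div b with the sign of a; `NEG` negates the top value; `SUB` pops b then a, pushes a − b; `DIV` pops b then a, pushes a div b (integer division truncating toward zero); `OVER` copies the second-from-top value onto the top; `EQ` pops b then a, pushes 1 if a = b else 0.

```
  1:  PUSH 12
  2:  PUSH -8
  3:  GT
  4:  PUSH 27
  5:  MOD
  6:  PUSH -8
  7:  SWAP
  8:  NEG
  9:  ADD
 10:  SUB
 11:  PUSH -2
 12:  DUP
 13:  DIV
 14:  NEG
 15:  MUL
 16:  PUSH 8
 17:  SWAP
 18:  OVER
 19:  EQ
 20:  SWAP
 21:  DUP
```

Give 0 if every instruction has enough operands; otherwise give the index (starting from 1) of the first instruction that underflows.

10

PUSH 12 : 12
PUSH -8 : 12 -8
GT      : 1
PUSH 27 : 1 27
MOD     : 1
PUSH -8 : 1 -8
SWAP    : -8 1
NEG     : -8 -1
ADD     : -9
SUB  — needs 2 operands, stack has 1 → underflow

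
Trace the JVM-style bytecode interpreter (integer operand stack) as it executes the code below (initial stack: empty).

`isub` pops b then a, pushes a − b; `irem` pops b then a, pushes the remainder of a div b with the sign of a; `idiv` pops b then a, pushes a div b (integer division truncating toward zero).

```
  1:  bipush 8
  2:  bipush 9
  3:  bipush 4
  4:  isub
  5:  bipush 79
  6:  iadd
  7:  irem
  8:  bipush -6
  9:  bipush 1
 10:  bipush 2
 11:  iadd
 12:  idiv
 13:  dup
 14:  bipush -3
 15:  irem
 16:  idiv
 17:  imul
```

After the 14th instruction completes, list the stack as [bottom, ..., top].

bipush 8  : [8]
bipush 9  : [8, 9]
bipush 4  : [8, 9, 4]
isub      : [8, 5]
bipush 79 : [8, 5, 79]
iadd      : [8, 84]
irem      : [8]
bipush -6 : [8, -6]
bipush 1  : [8, -6, 1]
bipush 2  : [8, -6, 1, 2]
iadd      : [8, -6, 3]
idiv      : [8, -2]
dup       : [8, -2, -2]
bipush -3 : [8, -2, -2, -3]

[8, -2, -2, -3]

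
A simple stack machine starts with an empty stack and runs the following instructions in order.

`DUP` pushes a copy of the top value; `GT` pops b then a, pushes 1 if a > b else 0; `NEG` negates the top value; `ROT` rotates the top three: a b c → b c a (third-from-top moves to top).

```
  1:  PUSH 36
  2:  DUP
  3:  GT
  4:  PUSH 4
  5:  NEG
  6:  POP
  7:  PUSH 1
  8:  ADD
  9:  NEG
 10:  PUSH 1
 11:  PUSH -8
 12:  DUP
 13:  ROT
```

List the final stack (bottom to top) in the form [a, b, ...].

[-1, -8, -8, 1]

PUSH 36  36
DUP      36 36
GT       0
PUSH 4   0 4
NEG      0 -4
POP      0
PUSH 1   0 1
ADD      1
NEG      -1
PUSH 1   -1 1
PUSH -8  -1 1 -8
DUP      -1 1 -8 -8
ROT      -1 -8 -8 1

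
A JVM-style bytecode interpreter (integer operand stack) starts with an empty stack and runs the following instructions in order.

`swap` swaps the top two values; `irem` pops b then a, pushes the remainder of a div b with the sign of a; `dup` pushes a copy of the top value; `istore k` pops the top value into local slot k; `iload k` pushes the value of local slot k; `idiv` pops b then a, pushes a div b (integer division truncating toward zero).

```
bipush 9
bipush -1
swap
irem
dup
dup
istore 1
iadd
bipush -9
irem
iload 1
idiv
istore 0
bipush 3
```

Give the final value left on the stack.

3

bipush 9   9
bipush -1  9 -1
swap       -1 9
irem       -1
dup        -1 -1
dup        -1 -1 -1
istore 1   -1 -1
iadd       -2
bipush -9  -2 -9
irem       -2
iload 1    -2 -1
idiv       2
istore 0   (empty)
bipush 3   3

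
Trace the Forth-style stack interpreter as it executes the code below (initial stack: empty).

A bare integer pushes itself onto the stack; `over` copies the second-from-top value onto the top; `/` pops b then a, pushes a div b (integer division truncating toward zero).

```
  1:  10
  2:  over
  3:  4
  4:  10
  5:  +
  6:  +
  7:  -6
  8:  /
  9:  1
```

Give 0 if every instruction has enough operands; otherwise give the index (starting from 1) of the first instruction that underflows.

10  [10]
over  — needs 2 operands, stack has 1 → underflow

2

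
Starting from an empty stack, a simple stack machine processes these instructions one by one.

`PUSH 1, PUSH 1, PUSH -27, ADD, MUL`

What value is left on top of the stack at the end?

PUSH 1   → 1
PUSH 1   → 1 1
PUSH -27 → 1 1 -27
ADD      → 1 -26
MUL      → -26

-26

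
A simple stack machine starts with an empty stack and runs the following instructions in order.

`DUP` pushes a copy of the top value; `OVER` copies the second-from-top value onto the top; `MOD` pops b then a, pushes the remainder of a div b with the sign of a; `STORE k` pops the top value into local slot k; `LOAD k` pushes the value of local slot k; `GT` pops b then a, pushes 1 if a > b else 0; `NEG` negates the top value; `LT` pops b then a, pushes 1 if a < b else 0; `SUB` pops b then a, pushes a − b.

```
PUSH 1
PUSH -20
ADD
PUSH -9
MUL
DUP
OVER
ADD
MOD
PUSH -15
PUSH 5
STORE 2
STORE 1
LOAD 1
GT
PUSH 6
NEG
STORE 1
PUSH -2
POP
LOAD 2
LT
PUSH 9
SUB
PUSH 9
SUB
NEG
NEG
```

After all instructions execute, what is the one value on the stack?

-17

PUSH 1   -> [1]
PUSH -20 -> [1, -20]
ADD      -> [-19]
PUSH -9  -> [-19, -9]
MUL      -> [171]
DUP      -> [171, 171]
OVER     -> [171, 171, 171]
ADD      -> [171, 342]
MOD      -> [171]
PUSH -15 -> [171, -15]
PUSH 5   -> [171, -15, 5]
STORE 2  -> [171, -15]
STORE 1  -> [171]
LOAD 1   -> [171, -15]
GT       -> [1]
PUSH 6   -> [1, 6]
NEG      -> [1, -6]
STORE 1  -> [1]
PUSH -2  -> [1, -2]
POP      -> [1]
LOAD 2   -> [1, 5]
LT       -> [1]
PUSH 9   -> [1, 9]
SUB      -> [-8]
PUSH 9   -> [-8, 9]
SUB      -> [-17]
NEG      -> [17]
NEG      -> [-17]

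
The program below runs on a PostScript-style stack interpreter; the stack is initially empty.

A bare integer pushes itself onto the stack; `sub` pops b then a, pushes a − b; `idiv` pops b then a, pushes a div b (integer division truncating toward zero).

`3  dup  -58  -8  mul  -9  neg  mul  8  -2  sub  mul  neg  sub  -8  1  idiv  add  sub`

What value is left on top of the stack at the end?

-41752

3     [3]
dup   [3, 3]
-58   [3, 3, -58]
-8    [3, 3, -58, -8]
mul   [3, 3, 464]
-9    [3, 3, 464, -9]
neg   [3, 3, 464, 9]
mul   [3, 3, 4176]
8     [3, 3, 4176, 8]
-2    [3, 3, 4176, 8, -2]
sub   [3, 3, 4176, 10]
mul   [3, 3, 41760]
neg   [3, 3, -41760]
sub   [3, 41763]
-8    [3, 41763, -8]
1     [3, 41763, -8, 1]
idiv  [3, 41763, -8]
add   [3, 41755]
sub   [-41752]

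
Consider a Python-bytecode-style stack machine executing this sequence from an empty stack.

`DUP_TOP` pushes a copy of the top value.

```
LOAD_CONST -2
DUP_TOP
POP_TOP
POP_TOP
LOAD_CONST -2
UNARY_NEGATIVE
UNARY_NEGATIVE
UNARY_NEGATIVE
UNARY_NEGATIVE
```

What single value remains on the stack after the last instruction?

LOAD_CONST -2  : -2
DUP_TOP        : -2 -2
POP_TOP        : -2
POP_TOP        : (empty)
LOAD_CONST -2  : -2
UNARY_NEGATIVE : 2
UNARY_NEGATIVE : -2
UNARY_NEGATIVE : 2
UNARY_NEGATIVE : -2

-2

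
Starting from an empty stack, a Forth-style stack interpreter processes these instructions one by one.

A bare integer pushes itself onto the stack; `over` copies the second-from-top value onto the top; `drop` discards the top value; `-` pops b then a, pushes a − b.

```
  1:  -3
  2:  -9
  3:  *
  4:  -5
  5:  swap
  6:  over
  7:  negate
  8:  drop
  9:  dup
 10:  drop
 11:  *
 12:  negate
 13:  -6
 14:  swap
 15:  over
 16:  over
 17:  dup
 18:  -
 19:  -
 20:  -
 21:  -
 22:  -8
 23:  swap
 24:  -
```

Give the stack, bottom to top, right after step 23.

-3      -3
-9      -3 -9
*       27
-5      27 -5
swap    -5 27
over    -5 27 -5
negate  -5 27 5
drop    -5 27
dup     -5 27 27
drop    -5 27
*       -135
negate  135
-6      135 -6
swap    -6 135
over    -6 135 -6
over    -6 135 -6 135
dup     -6 135 -6 135 135
-       -6 135 -6 0
-       -6 135 -6
-       -6 141
-       -147
-8      -147 -8
swap    -8 -147

[-8, -147]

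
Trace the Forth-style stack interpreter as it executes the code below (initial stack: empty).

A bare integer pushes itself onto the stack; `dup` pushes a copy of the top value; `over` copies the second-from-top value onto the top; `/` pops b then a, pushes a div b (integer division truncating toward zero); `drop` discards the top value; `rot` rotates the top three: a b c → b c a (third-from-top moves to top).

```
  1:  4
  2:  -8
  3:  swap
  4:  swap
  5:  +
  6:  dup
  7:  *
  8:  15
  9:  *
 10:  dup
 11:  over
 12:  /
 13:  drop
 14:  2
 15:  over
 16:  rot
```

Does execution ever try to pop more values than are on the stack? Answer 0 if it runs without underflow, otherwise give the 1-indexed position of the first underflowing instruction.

0

4    -> [4]
-8   -> [4, -8]
swap -> [-8, 4]
swap -> [4, -8]
+    -> [-4]
dup  -> [-4, -4]
*    -> [16]
15   -> [16, 15]
*    -> [240]
dup  -> [240, 240]
over -> [240, 240, 240]
/    -> [240, 1]
drop -> [240]
2    -> [240, 2]
over -> [240, 2, 240]
rot  -> [2, 240, 240]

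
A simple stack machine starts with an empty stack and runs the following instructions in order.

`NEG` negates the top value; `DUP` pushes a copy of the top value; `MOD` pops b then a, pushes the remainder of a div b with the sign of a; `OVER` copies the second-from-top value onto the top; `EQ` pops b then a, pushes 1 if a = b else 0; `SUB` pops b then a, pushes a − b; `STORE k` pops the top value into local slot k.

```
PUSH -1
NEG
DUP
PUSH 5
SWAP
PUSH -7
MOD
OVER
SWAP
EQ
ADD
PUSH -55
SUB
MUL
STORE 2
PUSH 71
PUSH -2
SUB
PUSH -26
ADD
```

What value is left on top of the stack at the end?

PUSH -1  -> [-1]
NEG      -> [1]
DUP      -> [1, 1]
PUSH 5   -> [1, 1, 5]
SWAP     -> [1, 5, 1]
PUSH -7  -> [1, 5, 1, -7]
MOD      -> [1, 5, 1]
OVER     -> [1, 5, 1, 5]
SWAP     -> [1, 5, 5, 1]
EQ       -> [1, 5, 0]
ADD      -> [1, 5]
PUSH -55 -> [1, 5, -55]
SUB      -> [1, 60]
MUL      -> [60]
STORE 2  -> []
PUSH 71  -> [71]
PUSH -2  -> [71, -2]
SUB      -> [73]
PUSH -26 -> [73, -26]
ADD      -> [47]

47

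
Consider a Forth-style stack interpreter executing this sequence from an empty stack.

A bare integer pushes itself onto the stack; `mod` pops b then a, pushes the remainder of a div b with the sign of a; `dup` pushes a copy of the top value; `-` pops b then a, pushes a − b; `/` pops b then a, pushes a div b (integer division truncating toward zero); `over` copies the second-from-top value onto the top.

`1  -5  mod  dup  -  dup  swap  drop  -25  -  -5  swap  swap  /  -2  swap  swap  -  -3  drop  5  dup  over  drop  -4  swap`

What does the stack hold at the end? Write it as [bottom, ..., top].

1     1
-5    1 -5
mod   1
dup   1 1
-     0
dup   0 0
swap  0 0
drop  0
-25   0 -25
-     25
-5    25 -5
swap  -5 25
swap  25 -5
/     -5
-2    -5 -2
swap  -2 -5
swap  -5 -2
-     -3
-3    -3 -3
drop  -3
5     -3 5
dup   -3 5 5
over  -3 5 5 5
drop  -3 5 5
-4    -3 5 5 -4
swap  -3 5 -4 5

[-3, 5, -4, 5]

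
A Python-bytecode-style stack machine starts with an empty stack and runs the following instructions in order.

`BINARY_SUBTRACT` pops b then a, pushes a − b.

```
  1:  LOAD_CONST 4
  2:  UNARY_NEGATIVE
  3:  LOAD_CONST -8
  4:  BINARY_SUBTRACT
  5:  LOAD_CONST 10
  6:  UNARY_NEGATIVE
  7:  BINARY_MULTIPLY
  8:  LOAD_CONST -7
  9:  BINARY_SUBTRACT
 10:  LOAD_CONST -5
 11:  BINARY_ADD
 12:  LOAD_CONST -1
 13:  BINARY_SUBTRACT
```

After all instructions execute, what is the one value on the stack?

-37

LOAD_CONST 4    : 4
UNARY_NEGATIVE  : -4
LOAD_CONST -8   : -4 -8
BINARY_SUBTRACT : 4
LOAD_CONST 10   : 4 10
UNARY_NEGATIVE  : 4 -10
BINARY_MULTIPLY : -40
LOAD_CONST -7   : -40 -7
BINARY_SUBTRACT : -33
LOAD_CONST -5   : -33 -5
BINARY_ADD      : -38
LOAD_CONST -1   : -38 -1
BINARY_SUBTRACT : -37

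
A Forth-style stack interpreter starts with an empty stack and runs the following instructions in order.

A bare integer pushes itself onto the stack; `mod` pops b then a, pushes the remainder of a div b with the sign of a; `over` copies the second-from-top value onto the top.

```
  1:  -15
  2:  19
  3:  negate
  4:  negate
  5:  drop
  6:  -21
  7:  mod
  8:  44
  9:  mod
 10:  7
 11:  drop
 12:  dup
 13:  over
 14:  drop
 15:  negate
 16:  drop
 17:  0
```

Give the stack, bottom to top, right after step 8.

[-15, 44]

-15    -> [-15]
19     -> [-15, 19]
negate -> [-15, -19]
negate -> [-15, 19]
drop   -> [-15]
-21    -> [-15, -21]
mod    -> [-15]
44     -> [-15, 44]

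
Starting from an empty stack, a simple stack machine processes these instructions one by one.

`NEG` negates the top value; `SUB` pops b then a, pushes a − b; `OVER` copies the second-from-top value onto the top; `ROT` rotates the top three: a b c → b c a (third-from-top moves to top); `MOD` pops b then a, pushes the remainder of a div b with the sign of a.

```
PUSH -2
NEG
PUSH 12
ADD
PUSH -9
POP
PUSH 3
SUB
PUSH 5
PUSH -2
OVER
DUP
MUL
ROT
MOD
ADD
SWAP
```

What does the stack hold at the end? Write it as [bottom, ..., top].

PUSH -2 -> [-2]
NEG     -> [2]
PUSH 12 -> [2, 12]
ADD     -> [14]
PUSH -9 -> [14, -9]
POP     -> [14]
PUSH 3  -> [14, 3]
SUB     -> [11]
PUSH 5  -> [11, 5]
PUSH -2 -> [11, 5, -2]
OVER    -> [11, 5, -2, 5]
DUP     -> [11, 5, -2, 5, 5]
MUL     -> [11, 5, -2, 25]
ROT     -> [11, -2, 25, 5]
MOD     -> [11, -2, 0]
ADD     -> [11, -2]
SWAP    -> [-2, 11]

[-2, 11]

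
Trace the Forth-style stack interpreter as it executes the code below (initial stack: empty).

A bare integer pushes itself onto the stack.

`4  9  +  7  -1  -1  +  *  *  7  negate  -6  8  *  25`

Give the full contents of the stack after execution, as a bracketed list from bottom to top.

4      : [4]
9      : [4, 9]
+      : [13]
7      : [13, 7]
-1     : [13, 7, -1]
-1     : [13, 7, -1, -1]
+      : [13, 7, -2]
*      : [13, -14]
*      : [-182]
7      : [-182, 7]
negate : [-182, -7]
-6     : [-182, -7, -6]
8      : [-182, -7, -6, 8]
*      : [-182, -7, -48]
25     : [-182, -7, -48, 25]

[-182, -7, -48, 25]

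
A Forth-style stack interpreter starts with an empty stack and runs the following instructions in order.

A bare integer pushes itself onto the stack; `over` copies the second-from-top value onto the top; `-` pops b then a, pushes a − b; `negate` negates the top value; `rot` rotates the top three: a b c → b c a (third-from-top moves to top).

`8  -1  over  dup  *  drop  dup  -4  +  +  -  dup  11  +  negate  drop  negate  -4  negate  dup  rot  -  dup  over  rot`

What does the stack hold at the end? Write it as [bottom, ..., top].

8      -> [8]
-1     -> [8, -1]
over   -> [8, -1, 8]
dup    -> [8, -1, 8, 8]
*      -> [8, -1, 64]
drop   -> [8, -1]
dup    -> [8, -1, -1]
-4     -> [8, -1, -1, -4]
+      -> [8, -1, -5]
+      -> [8, -6]
-      -> [14]
dup    -> [14, 14]
11     -> [14, 14, 11]
+      -> [14, 25]
negate -> [14, -25]
drop   -> [14]
negate -> [-14]
-4     -> [-14, -4]
negate -> [-14, 4]
dup    -> [-14, 4, 4]
rot    -> [4, 4, -14]
-      -> [4, 18]
dup    -> [4, 18, 18]
over   -> [4, 18, 18, 18]
rot    -> [4, 18, 18, 18]

[4, 18, 18, 18]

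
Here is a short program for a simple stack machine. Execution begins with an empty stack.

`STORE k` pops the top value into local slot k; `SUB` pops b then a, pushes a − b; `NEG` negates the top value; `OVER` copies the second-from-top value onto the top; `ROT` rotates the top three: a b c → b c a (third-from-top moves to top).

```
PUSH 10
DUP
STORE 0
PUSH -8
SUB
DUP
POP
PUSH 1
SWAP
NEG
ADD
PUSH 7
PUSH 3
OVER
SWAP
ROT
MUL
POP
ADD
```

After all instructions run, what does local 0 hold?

PUSH 10 → 10
DUP     → 10 10
STORE 0 → 10
PUSH -8 → 10 -8
SUB     → 18
DUP     → 18 18
POP     → 18
PUSH 1  → 18 1
SWAP    → 1 18
NEG     → 1 -18
ADD     → -17
PUSH 7  → -17 7
PUSH 3  → -17 7 3
OVER    → -17 7 3 7
SWAP    → -17 7 7 3
ROT     → -17 7 3 7
MUL     → -17 7 21
POP     → -17 7
ADD     → -10

10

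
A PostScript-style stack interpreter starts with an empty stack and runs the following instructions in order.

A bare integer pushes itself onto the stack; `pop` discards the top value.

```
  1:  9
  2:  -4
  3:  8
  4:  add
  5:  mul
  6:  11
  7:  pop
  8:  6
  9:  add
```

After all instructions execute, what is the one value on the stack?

42

9   → 9
-4  → 9 -4
8   → 9 -4 8
add → 9 4
mul → 36
11  → 36 11
pop → 36
6   → 36 6
add → 42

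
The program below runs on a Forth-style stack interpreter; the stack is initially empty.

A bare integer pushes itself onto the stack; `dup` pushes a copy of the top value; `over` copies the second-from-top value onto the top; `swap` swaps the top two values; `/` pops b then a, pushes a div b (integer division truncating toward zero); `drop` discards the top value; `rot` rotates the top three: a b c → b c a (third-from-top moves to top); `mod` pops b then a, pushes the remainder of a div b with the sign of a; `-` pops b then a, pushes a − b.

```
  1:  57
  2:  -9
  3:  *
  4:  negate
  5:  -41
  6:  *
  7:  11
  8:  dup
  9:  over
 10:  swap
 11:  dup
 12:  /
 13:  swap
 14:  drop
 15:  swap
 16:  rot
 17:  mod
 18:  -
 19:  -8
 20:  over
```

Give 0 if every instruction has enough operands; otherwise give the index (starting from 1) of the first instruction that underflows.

57     -> 57
-9     -> 57 -9
*      -> -513
negate -> 513
-41    -> 513 -41
*      -> -21033
11     -> -21033 11
dup    -> -21033 11 11
over   -> -21033 11 11 11
swap   -> -21033 11 11 11
dup    -> -21033 11 11 11 11
/      -> -21033 11 11 1
swap   -> -21033 11 1 11
drop   -> -21033 11 1
swap   -> -21033 1 11
rot    -> 1 11 -21033
mod    -> 1 11
-      -> -10
-8     -> -10 -8
over   -> -10 -8 -10

0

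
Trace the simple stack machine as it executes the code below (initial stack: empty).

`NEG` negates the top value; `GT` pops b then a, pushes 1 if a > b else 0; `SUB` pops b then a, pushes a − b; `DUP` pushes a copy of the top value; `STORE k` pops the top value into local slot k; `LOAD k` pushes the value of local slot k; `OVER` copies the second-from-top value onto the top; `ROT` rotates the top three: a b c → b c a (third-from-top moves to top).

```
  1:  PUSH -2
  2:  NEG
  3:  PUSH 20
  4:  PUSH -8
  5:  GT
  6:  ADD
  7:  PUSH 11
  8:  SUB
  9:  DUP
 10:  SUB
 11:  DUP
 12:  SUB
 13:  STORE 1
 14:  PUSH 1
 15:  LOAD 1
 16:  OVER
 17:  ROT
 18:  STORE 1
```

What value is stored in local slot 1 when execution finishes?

PUSH -2 : [-2]
NEG     : [2]
PUSH 20 : [2, 20]
PUSH -8 : [2, 20, -8]
GT      : [2, 1]
ADD     : [3]
PUSH 11 : [3, 11]
SUB     : [-8]
DUP     : [-8, -8]
SUB     : [0]
DUP     : [0, 0]
SUB     : [0]
STORE 1 : []
PUSH 1  : [1]
LOAD 1  : [1, 0]
OVER    : [1, 0, 1]
ROT     : [0, 1, 1]
STORE 1 : [0, 1]

1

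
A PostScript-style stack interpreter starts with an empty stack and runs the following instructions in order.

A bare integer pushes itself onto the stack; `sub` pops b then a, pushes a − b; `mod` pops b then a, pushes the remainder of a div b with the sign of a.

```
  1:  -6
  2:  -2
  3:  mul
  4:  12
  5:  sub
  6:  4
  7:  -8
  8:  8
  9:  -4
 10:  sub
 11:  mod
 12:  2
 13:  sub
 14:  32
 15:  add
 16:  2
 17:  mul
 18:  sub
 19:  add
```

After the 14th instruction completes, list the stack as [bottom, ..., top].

-6  → [-6]
-2  → [-6, -2]
mul → [12]
12  → [12, 12]
sub → [0]
4   → [0, 4]
-8  → [0, 4, -8]
8   → [0, 4, -8, 8]
-4  → [0, 4, -8, 8, -4]
sub → [0, 4, -8, 12]
mod → [0, 4, -8]
2   → [0, 4, -8, 2]
sub → [0, 4, -10]
32  → [0, 4, -10, 32]

[0, 4, -10, 32]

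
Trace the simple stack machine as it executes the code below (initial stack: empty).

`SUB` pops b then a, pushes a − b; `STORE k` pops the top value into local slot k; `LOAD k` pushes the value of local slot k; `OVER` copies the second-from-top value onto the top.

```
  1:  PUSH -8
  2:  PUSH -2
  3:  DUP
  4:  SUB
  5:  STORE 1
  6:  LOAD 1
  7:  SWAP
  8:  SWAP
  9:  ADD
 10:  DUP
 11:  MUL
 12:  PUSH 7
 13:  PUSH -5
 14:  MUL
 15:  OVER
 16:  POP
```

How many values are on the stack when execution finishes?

2

PUSH -8 -> -8
PUSH -2 -> -8 -2
DUP     -> -8 -2 -2
SUB     -> -8 0
STORE 1 -> -8
LOAD 1  -> -8 0
SWAP    -> 0 -8
SWAP    -> -8 0
ADD     -> -8
DUP     -> -8 -8
MUL     -> 64
PUSH 7  -> 64 7
PUSH -5 -> 64 7 -5
MUL     -> 64 -35
OVER    -> 64 -35 64
POP     -> 64 -35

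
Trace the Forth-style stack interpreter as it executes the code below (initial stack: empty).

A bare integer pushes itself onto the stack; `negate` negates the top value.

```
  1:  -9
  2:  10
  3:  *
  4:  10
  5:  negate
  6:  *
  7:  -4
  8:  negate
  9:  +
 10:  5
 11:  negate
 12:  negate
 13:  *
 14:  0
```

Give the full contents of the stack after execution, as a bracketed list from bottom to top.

[4520, 0]

-9      -9
10      -9 10
*       -90
10      -90 10
negate  -90 -10
*       900
-4      900 -4
negate  900 4
+       904
5       904 5
negate  904 -5
negate  904 5
*       4520
0       4520 0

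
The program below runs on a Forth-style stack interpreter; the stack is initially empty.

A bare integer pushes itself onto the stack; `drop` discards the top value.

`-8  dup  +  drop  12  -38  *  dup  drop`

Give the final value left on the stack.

-456

-8   -> -8
dup  -> -8 -8
+    -> -16
drop -> (empty)
12   -> 12
-38  -> 12 -38
*    -> -456
dup  -> -456 -456
drop -> -456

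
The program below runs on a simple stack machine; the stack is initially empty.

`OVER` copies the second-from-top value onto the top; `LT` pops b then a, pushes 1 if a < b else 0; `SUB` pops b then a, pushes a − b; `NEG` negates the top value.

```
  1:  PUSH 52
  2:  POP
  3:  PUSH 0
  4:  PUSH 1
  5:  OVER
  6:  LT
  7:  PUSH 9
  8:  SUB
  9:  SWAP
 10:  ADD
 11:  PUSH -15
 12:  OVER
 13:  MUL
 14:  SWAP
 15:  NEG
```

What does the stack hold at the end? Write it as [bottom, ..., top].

[135, 9]

PUSH 52  -> 52
POP      -> (empty)
PUSH 0   -> 0
PUSH 1   -> 0 1
OVER     -> 0 1 0
LT       -> 0 0
PUSH 9   -> 0 0 9
SUB      -> 0 -9
SWAP     -> -9 0
ADD      -> -9
PUSH -15 -> -9 -15
OVER     -> -9 -15 -9
MUL      -> -9 135
SWAP     -> 135 -9
NEG      -> 135 9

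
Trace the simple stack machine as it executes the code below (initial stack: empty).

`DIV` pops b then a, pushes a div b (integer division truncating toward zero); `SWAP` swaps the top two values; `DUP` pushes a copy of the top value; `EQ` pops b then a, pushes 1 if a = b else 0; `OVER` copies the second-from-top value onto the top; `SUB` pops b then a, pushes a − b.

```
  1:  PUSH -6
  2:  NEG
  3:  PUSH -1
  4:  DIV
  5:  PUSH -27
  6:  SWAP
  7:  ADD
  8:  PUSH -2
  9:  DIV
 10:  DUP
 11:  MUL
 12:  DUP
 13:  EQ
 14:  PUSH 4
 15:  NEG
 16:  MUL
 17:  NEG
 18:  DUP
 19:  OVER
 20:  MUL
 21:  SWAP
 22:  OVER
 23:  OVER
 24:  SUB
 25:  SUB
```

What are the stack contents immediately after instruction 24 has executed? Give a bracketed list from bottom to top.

[16, 4, 12]

PUSH -6  : [-6]
NEG      : [6]
PUSH -1  : [6, -1]
DIV      : [-6]
PUSH -27 : [-6, -27]
SWAP     : [-27, -6]
ADD      : [-33]
PUSH -2  : [-33, -2]
DIV      : [16]
DUP      : [16, 16]
MUL      : [256]
DUP      : [256, 256]
EQ       : [1]
PUSH 4   : [1, 4]
NEG      : [1, -4]
MUL      : [-4]
NEG      : [4]
DUP      : [4, 4]
OVER     : [4, 4, 4]
MUL      : [4, 16]
SWAP     : [16, 4]
OVER     : [16, 4, 16]
OVER     : [16, 4, 16, 4]
SUB      : [16, 4, 12]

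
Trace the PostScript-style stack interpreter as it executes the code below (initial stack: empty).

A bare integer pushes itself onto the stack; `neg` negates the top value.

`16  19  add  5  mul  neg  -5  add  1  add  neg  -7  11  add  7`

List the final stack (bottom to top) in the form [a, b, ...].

16  → 16
19  → 16 19
add → 35
5   → 35 5
mul → 175
neg → -175
-5  → -175 -5
add → -180
1   → -180 1
add → -179
neg → 179
-7  → 179 -7
11  → 179 -7 11
add → 179 4
7   → 179 4 7

[179, 4, 7]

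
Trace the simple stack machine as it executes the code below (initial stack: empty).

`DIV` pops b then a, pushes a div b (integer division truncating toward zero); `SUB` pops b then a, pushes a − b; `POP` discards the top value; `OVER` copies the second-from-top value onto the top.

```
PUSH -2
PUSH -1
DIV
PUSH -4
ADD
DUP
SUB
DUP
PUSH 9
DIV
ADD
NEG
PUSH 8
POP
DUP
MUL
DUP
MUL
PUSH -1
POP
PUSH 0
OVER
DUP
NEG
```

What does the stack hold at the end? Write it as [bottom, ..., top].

[0, 0, 0, 0]

PUSH -2 -> -2
PUSH -1 -> -2 -1
DIV     -> 2
PUSH -4 -> 2 -4
ADD     -> -2
DUP     -> -2 -2
SUB     -> 0
DUP     -> 0 0
PUSH 9  -> 0 0 9
DIV     -> 0 0
ADD     -> 0
NEG     -> 0
PUSH 8  -> 0 8
POP     -> 0
DUP     -> 0 0
MUL     -> 0
DUP     -> 0 0
MUL     -> 0
PUSH -1 -> 0 -1
POP     -> 0
PUSH 0  -> 0 0
OVER    -> 0 0 0
DUP     -> 0 0 0 0
NEG     -> 0 0 0 0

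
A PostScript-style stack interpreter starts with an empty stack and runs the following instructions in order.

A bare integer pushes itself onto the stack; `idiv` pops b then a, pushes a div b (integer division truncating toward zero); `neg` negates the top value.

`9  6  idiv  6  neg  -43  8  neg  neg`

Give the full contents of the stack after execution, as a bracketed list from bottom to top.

9    → [9]
6    → [9, 6]
idiv → [1]
6    → [1, 6]
neg  → [1, -6]
-43  → [1, -6, -43]
8    → [1, -6, -43, 8]
neg  → [1, -6, -43, -8]
neg  → [1, -6, -43, 8]

[1, -6, -43, 8]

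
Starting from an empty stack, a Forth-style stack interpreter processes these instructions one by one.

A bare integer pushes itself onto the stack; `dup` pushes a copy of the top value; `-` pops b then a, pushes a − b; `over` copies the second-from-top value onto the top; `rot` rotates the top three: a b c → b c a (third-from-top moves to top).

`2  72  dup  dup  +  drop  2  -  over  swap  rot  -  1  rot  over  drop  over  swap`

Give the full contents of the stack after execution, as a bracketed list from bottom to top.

2    → [2]
72   → [2, 72]
dup  → [2, 72, 72]
dup  → [2, 72, 72, 72]
+    → [2, 72, 144]
drop → [2, 72]
2    → [2, 72, 2]
-    → [2, 70]
over → [2, 70, 2]
swap → [2, 2, 70]
rot  → [2, 70, 2]
-    → [2, 68]
1    → [2, 68, 1]
rot  → [68, 1, 2]
over → [68, 1, 2, 1]
drop → [68, 1, 2]
over → [68, 1, 2, 1]
swap → [68, 1, 1, 2]

[68, 1, 1, 2]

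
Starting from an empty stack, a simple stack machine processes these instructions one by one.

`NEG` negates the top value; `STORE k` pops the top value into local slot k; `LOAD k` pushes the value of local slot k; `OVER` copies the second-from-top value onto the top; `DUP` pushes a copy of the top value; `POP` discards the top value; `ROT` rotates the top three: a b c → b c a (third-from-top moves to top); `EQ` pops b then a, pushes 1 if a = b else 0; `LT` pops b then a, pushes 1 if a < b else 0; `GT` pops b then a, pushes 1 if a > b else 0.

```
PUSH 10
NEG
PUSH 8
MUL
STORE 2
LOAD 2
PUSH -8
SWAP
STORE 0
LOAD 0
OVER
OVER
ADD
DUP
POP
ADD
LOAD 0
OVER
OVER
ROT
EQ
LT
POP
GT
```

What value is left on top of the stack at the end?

PUSH 10  [10]
NEG      [-10]
PUSH 8   [-10, 8]
MUL      [-80]
STORE 2  []
LOAD 2   [-80]
PUSH -8  [-80, -8]
SWAP     [-8, -80]
STORE 0  [-8]
LOAD 0   [-8, -80]
OVER     [-8, -80, -8]
OVER     [-8, -80, -8, -80]
ADD      [-8, -80, -88]
DUP      [-8, -80, -88, -88]
POP      [-8, -80, -88]
ADD      [-8, -168]
LOAD 0   [-8, -168, -80]
OVER     [-8, -168, -80, -168]
OVER     [-8, -168, -80, -168, -80]
ROT      [-8, -168, -168, -80, -80]
EQ       [-8, -168, -168, 1]
LT       [-8, -168, 1]
POP      [-8, -168]
GT       [1]

1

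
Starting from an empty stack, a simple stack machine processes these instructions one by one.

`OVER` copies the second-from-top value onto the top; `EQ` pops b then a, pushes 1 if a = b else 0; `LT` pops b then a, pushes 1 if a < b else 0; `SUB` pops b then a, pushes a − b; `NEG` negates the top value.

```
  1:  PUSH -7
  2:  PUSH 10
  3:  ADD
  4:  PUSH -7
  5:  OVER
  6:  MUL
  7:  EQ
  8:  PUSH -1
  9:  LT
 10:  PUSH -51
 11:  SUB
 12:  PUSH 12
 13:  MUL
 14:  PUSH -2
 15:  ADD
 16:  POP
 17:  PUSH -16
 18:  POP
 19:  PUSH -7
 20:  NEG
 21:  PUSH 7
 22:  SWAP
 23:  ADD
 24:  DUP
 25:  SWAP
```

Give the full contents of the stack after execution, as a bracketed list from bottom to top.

PUSH -7   -7
PUSH 10   -7 10
ADD       3
PUSH -7   3 -7
OVER      3 -7 3
MUL       3 -21
EQ        0
PUSH -1   0 -1
LT        0
PUSH -51  0 -51
SUB       51
PUSH 12   51 12
MUL       612
PUSH -2   612 -2
ADD       610
POP       (empty)
PUSH -16  -16
POP       (empty)
PUSH -7   -7
NEG       7
PUSH 7    7 7
SWAP      7 7
ADD       14
DUP       14 14
SWAP      14 14

[14, 14]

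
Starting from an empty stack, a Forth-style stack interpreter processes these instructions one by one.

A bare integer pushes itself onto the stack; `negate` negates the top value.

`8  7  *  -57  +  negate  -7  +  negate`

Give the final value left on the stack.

6

8      : [8]
7      : [8, 7]
*      : [56]
-57    : [56, -57]
+      : [-1]
negate : [1]
-7     : [1, -7]
+      : [-6]
negate : [6]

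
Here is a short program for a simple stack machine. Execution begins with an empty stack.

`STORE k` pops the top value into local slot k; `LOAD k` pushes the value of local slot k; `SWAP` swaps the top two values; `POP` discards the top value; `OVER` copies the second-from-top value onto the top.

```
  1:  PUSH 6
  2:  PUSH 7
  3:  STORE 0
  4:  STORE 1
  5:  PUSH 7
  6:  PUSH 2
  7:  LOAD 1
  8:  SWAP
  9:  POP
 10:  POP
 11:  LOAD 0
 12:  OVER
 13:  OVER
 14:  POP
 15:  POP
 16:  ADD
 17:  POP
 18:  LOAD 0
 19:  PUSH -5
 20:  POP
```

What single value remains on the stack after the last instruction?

7

PUSH 6  : [6]
PUSH 7  : [6, 7]
STORE 0 : [6]
STORE 1 : []
PUSH 7  : [7]
PUSH 2  : [7, 2]
LOAD 1  : [7, 2, 6]
SWAP    : [7, 6, 2]
POP     : [7, 6]
POP     : [7]
LOAD 0  : [7, 7]
OVER    : [7, 7, 7]
OVER    : [7, 7, 7, 7]
POP     : [7, 7, 7]
POP     : [7, 7]
ADD     : [14]
POP     : []
LOAD 0  : [7]
PUSH -5 : [7, -5]
POP     : [7]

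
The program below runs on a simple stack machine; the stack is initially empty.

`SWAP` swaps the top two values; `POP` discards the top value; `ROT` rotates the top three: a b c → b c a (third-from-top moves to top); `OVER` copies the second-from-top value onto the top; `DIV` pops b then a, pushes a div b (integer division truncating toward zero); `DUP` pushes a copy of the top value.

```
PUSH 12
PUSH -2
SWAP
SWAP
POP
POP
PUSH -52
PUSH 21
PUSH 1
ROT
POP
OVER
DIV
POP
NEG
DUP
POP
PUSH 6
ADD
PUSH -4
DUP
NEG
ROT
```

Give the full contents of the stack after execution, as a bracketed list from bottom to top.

[-4, 4, -15]

PUSH 12  → [12]
PUSH -2  → [12, -2]
SWAP     → [-2, 12]
SWAP     → [12, -2]
POP      → [12]
POP      → []
PUSH -52 → [-52]
PUSH 21  → [-52, 21]
PUSH 1   → [-52, 21, 1]
ROT      → [21, 1, -52]
POP      → [21, 1]
OVER     → [21, 1, 21]
DIV      → [21, 0]
POP      → [21]
NEG      → [-21]
DUP      → [-21, -21]
POP      → [-21]
PUSH 6   → [-21, 6]
ADD      → [-15]
PUSH -4  → [-15, -4]
DUP      → [-15, -4, -4]
NEG      → [-15, -4, 4]
ROT      → [-4, 4, -15]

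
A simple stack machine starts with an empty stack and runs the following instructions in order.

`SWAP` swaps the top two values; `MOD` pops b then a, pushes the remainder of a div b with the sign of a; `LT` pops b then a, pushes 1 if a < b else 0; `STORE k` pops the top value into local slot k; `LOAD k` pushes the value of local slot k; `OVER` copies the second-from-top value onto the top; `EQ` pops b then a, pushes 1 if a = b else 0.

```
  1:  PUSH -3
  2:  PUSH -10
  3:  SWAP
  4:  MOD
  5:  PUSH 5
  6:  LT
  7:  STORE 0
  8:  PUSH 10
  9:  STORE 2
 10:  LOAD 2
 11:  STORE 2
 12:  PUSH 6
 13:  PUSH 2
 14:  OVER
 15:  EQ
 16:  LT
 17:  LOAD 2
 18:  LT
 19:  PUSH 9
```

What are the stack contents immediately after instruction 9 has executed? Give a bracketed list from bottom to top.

PUSH -3  -> -3
PUSH -10 -> -3 -10
SWAP     -> -10 -3
MOD      -> -1
PUSH 5   -> -1 5
LT       -> 1
STORE 0  -> (empty)
PUSH 10  -> 10
STORE 2  -> (empty)

[]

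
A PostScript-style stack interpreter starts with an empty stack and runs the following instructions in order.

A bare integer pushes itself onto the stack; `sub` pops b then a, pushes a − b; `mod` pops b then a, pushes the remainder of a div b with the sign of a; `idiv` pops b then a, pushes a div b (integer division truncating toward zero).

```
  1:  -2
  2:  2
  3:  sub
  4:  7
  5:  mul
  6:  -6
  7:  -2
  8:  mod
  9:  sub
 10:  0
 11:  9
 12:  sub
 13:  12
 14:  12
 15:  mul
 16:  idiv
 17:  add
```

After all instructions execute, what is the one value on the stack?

-2   -> -2
2    -> -2 2
sub  -> -4
7    -> -4 7
mul  -> -28
-6   -> -28 -6
-2   -> -28 -6 -2
mod  -> -28 0
sub  -> -28
0    -> -28 0
9    -> -28 0 9
sub  -> -28 -9
12   -> -28 -9 12
12   -> -28 -9 12 12
mul  -> -28 -9 144
idiv -> -28 0
add  -> -28

-28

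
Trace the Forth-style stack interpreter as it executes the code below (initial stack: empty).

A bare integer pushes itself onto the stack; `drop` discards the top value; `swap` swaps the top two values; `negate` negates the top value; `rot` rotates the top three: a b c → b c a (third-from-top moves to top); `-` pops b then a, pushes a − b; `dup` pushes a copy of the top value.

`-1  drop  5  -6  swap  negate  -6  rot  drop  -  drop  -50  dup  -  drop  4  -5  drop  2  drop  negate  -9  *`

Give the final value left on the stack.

-1      [-1]
drop    []
5       [5]
-6      [5, -6]
swap    [-6, 5]
negate  [-6, -5]
-6      [-6, -5, -6]
rot     [-5, -6, -6]
drop    [-5, -6]
-       [1]
drop    []
-50     [-50]
dup     [-50, -50]
-       [0]
drop    []
4       [4]
-5      [4, -5]
drop    [4]
2       [4, 2]
drop    [4]
negate  [-4]
-9      [-4, -9]
*       [36]

36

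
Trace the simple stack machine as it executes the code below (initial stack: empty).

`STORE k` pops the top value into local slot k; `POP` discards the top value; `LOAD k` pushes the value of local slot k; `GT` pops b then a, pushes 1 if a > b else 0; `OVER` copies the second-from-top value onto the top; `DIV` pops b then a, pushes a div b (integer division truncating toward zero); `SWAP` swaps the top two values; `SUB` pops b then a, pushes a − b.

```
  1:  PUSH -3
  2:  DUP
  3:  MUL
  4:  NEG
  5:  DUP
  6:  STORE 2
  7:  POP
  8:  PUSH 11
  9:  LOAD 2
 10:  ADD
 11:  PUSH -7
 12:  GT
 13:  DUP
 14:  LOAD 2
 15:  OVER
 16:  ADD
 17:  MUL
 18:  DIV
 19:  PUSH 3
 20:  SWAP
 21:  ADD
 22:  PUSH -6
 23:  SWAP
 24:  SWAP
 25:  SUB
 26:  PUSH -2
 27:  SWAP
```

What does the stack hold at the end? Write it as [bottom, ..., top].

PUSH -3 : -3
DUP     : -3 -3
MUL     : 9
NEG     : -9
DUP     : -9 -9
STORE 2 : -9
POP     : (empty)
PUSH 11 : 11
LOAD 2  : 11 -9
ADD     : 2
PUSH -7 : 2 -7
GT      : 1
DUP     : 1 1
LOAD 2  : 1 1 -9
OVER    : 1 1 -9 1
ADD     : 1 1 -8
MUL     : 1 -8
DIV     : 0
PUSH 3  : 0 3
SWAP    : 3 0
ADD     : 3
PUSH -6 : 3 -6
SWAP    : -6 3
SWAP    : 3 -6
SUB     : 9
PUSH -2 : 9 -2
SWAP    : -2 9

[-2, 9]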